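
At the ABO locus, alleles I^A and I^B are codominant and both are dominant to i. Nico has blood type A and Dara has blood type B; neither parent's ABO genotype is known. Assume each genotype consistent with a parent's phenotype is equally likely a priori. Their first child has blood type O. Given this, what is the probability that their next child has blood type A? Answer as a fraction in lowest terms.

1/4

Possible genotypes: Nico ∈ {I^A I^A, I^A i}; Dara ∈ {I^B I^B, I^B i}.
Weight each parental genotype pair by prior × P(type-O child):
  I^A i × I^B i: posterior weight 1; P(next child type A) = 1/4.
Weighted sum = 1/4.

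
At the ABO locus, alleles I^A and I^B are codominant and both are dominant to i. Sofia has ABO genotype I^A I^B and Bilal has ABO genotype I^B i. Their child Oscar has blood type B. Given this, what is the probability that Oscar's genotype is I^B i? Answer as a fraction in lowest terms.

1/2

Cross I^A I^B × I^B i → 1/4 I^A I^B, 1/4 I^A i, 1/4 I^B I^B, 1/4 I^B i.
Type-B genotypes among offspring: I^B I^B (1/4), I^B i (1/4); total 1/2.
P(I^B i | type B) = (1/4) / (1/2) = 1/2.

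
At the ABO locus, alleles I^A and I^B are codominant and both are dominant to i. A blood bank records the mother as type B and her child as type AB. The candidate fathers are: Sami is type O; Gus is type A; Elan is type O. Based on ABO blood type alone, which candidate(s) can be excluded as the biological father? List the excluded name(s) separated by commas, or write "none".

Sami, Elan

A candidate is excluded only if no genotype consistent with his phenotype could produce a type AB child with a type B mother.
Sami (type O): no genotype consistent with that phenotype can produce a type-AB child with a type-B mother.
Elan (type O): no genotype consistent with that phenotype can produce a type-AB child with a type-B mother.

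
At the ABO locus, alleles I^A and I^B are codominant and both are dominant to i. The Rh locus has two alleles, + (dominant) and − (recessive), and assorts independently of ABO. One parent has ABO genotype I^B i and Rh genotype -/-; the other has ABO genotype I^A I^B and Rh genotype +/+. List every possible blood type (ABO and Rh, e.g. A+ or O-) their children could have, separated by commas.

A+, B+, AB+

Gametes from I^B i × I^A I^B give offspring ABO genotypes I^A I^B, I^A i, I^B I^B, I^B i, i.e. phenotypes A, B, AB.
Rh cross -/- × +/+ → phenotypes Rh+.
Combining independently: A+, B+, AB+.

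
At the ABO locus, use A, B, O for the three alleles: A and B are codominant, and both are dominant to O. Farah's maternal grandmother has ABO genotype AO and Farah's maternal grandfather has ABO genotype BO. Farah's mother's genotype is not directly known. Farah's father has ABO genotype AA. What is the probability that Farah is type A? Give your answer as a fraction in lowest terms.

Farah's mother's ABO genotype from AO × BO: 1/4 AB, 1/4 AO, 1/4 BO, 1/4 OO.
Crossing each possibility with the father AA and summing P(type A): 1/4·1/2 + 1/4·1 + 1/4·1/2 + 1/4·1 = 3/4.

3/4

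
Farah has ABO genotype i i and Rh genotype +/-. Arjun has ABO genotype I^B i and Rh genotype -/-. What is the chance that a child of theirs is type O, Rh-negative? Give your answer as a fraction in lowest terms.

ABO cross i i × I^B i → offspring phenotypes: 1/2 O, 1/2 B.
Rh cross +/- × -/- → 1/2 Rh+, 1/2 Rh-.
Independent loci: P(type O, Rh-negative) = 1/2 × 1/2 = 1/4.

1/4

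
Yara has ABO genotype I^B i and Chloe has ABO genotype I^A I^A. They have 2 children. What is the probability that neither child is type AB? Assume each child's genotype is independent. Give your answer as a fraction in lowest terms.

1/4

ABO cross I^B i × I^A I^A → 1/2 A, 1/2 AB.
So P(type AB) = 1/2 per child.
P(not type AB) = 1/2 for one child; (1/2)^2 = 1/4.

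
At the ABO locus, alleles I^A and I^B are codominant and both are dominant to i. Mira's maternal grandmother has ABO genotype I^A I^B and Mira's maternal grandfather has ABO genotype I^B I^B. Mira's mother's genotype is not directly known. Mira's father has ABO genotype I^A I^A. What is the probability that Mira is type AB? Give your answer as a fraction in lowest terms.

3/4

Mira's mother's ABO genotype from I^A I^B × I^B I^B: 1/2 I^A I^B, 1/2 I^B I^B.
Crossing each possibility with the father I^A I^A and summing P(type AB): 1/2·1/2 + 1/2·1 = 3/4.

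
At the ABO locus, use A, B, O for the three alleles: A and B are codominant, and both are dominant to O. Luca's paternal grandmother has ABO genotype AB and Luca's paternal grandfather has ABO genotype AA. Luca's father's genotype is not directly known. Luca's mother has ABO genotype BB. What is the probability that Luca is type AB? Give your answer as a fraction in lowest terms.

3/4

Luca's father's ABO genotype from AB × AA: 1/2 AA, 1/2 AB.
Crossing each possibility with the mother BB and summing P(type AB): 1/2·1 + 1/2·1/2 = 3/4.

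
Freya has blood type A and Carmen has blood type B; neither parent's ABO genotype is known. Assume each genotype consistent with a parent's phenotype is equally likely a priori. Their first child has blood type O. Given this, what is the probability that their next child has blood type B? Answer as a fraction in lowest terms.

1/4

Possible genotypes: Freya ∈ {AA, AO}; Carmen ∈ {BB, BO}.
Weight each parental genotype pair by prior × P(type-O child):
  AO × BO: posterior weight 1; P(next child type B) = 1/4.
Weighted sum = 1/4.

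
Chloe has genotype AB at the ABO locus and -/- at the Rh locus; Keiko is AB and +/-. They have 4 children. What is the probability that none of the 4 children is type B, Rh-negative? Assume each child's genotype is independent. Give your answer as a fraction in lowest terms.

2401/4096

ABO cross AB × AB → 1/4 A, 1/4 B, 1/2 AB.
Rh cross -/- × +/- → 1/2 Rh+, 1/2 Rh-; so P(type B, Rh-negative) = 1/4 × 1/2 = 1/8 per child.
P(not type B, Rh-negative) = 7/8 for one child; (7/8)^4 = 2401/4096.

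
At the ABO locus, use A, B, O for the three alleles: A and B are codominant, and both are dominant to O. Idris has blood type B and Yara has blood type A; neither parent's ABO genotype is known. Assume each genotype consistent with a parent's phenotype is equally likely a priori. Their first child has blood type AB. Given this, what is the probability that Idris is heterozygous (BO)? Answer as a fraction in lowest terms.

Possible genotypes: Idris ∈ {BB, BO}; Yara ∈ {AA, AO}.
Weight each parental genotype pair by prior × P(type-AB child):
  BB × AA: posterior weight 4/9.
  BB × AO: posterior weight 2/9.
  BO × AA: posterior weight 2/9.
  BO × AO: posterior weight 1/9.
Sum the posterior weight over pairs where Idris is BO: 1/3.

1/3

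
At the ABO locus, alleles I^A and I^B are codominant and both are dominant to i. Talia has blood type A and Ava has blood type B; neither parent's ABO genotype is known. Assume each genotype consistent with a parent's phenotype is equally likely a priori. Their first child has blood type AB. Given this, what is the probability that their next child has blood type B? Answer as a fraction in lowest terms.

5/36

Possible genotypes: Talia ∈ {I^A I^A, I^A i}; Ava ∈ {I^B I^B, I^B i}.
Weight each parental genotype pair by prior × P(type-AB child):
  I^A I^A × I^B I^B: posterior weight 4/9; P(next child type B) = 0.
  I^A I^A × I^B i: posterior weight 2/9; P(next child type B) = 0.
  I^A i × I^B I^B: posterior weight 2/9; P(next child type B) = 1/2.
  I^A i × I^B i: posterior weight 1/9; P(next child type B) = 1/4.
Weighted sum = 5/36.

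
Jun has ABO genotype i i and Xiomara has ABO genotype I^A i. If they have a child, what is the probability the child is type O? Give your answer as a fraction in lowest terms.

ABO cross i i × I^A i → offspring phenotypes: 1/2 O, 1/2 A.
So P(type O) = 1/2.

1/2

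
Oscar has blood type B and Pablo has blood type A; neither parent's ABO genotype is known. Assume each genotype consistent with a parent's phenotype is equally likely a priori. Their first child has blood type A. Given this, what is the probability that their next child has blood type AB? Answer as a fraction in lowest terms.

5/12

Possible genotypes: Oscar ∈ {I^B I^B, I^B i}; Pablo ∈ {I^A I^A, I^A i}.
Weight each parental genotype pair by prior × P(type-A child):
  I^B i × I^A I^A: posterior weight 2/3; P(next child type AB) = 1/2.
  I^B i × I^A i: posterior weight 1/3; P(next child type AB) = 1/4.
Weighted sum = 5/12.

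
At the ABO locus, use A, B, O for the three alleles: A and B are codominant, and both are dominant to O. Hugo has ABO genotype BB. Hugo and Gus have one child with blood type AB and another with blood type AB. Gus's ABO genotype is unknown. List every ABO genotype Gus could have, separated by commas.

For each candidate genotype of Gus, check whether crossing it with BB can produce every observed child phenotype.
  AA → possible child types {AB} ✓
  AB → possible child types {B, AB} ✓
  AO → possible child types {B, AB} ✓
  BB → possible child types {B} ✗
  BO → possible child types {B} ✗
  OO → possible child types {B} ✗

AA, AB, AO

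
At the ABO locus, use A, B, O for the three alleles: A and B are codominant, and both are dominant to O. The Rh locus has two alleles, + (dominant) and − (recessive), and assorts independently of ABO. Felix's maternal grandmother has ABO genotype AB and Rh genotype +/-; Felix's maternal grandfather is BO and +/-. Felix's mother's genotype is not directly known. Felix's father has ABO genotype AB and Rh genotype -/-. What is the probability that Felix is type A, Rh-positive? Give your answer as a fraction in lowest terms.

1/8

Felix's mother's ABO genotype from AB × BO: 1/4 AB, 1/4 AO, 1/4 BB, 1/4 BO.
Crossing each possibility with the father AB and summing P(type A): 1/4·1/4 + 1/4·1/2 + 1/4·0 + 1/4·1/4 = 1/4.
Similarly for Rh via the mother's Rh distribution: P(Rh+) = 1/2.
Independent loci: 1/4 × 1/2 = 1/8.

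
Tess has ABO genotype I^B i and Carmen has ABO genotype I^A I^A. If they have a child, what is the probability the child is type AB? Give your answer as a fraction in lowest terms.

ABO cross I^B i × I^A I^A → offspring phenotypes: 1/2 A, 1/2 AB.
So P(type AB) = 1/2.

1/2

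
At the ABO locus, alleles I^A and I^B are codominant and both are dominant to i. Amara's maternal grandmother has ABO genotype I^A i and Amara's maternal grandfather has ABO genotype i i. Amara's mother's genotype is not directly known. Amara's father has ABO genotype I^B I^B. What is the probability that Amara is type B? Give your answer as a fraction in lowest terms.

Amara's mother's ABO genotype from I^A i × i i: 1/2 I^A i, 1/2 i i.
Crossing each possibility with the father I^B I^B and summing P(type B): 1/2·1/2 + 1/2·1 = 3/4.

3/4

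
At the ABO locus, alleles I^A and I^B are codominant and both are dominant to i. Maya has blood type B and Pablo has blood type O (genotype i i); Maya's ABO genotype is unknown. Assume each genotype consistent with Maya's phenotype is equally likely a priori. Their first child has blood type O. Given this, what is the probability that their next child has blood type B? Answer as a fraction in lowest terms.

1/2

Possible genotypes: Maya ∈ {I^B I^B, I^B i}; Pablo ∈ {i i}.
Weight each parental genotype pair by prior × P(type-O child):
  I^B i × i i: posterior weight 1; P(next child type B) = 1/2.
Weighted sum = 1/2.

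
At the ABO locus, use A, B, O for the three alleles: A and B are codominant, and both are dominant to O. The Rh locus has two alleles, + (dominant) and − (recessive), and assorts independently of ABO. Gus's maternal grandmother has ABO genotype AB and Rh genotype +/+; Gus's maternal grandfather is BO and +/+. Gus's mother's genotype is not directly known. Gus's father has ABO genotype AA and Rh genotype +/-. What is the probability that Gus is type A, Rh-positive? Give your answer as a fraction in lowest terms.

Gus's mother's ABO genotype from AB × BO: 1/4 AB, 1/4 AO, 1/4 BB, 1/4 BO.
Crossing each possibility with the father AA and summing P(type A): 1/4·1/2 + 1/4·1 + 1/4·0 + 1/4·1/2 = 1/2.
Similarly for Rh via the mother's Rh distribution: P(Rh+) = 1.
Independent loci: 1/2 × 1 = 1/2.

1/2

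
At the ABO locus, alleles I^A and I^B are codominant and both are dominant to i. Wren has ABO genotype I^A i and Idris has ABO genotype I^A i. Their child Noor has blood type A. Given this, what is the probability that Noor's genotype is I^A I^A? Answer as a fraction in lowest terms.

1/3

Cross I^A i × I^A i → 1/4 I^A I^A, 1/2 I^A i, 1/4 i i.
Type-A genotypes among offspring: I^A I^A (1/4), I^A i (1/2); total 3/4.
P(I^A I^A | type A) = (1/4) / (3/4) = 1/3.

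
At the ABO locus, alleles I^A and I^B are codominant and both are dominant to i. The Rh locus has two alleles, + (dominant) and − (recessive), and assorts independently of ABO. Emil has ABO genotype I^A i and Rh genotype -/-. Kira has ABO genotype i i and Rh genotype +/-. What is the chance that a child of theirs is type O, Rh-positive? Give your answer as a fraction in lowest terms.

1/4

ABO cross I^A i × i i → offspring phenotypes: 1/2 O, 1/2 A.
Rh cross -/- × +/- → 1/2 Rh+, 1/2 Rh-.
Independent loci: P(type O, Rh-positive) = 1/2 × 1/2 = 1/4.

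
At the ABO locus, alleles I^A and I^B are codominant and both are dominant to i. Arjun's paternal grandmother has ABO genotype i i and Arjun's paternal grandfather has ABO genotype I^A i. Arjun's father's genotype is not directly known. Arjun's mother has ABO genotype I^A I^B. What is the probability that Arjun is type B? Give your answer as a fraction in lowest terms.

Arjun's father's ABO genotype from i i × I^A i: 1/2 I^A i, 1/2 i i.
Crossing each possibility with the mother I^A I^B and summing P(type B): 1/2·1/4 + 1/2·1/2 = 3/8.

3/8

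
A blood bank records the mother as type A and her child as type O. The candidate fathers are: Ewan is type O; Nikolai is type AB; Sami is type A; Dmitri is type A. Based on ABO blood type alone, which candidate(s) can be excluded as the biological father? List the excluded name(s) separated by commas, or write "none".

A candidate is excluded only if no genotype consistent with his phenotype could produce a type O child with a type A mother.
Nikolai (type AB): no genotype consistent with that phenotype can produce a type-O child with a type-A mother.

Nikolai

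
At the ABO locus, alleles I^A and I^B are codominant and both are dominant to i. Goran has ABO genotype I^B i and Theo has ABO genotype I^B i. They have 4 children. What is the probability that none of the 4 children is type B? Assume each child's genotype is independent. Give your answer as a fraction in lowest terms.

1/256

ABO cross I^B i × I^B i → 1/4 O, 3/4 B.
So P(type B) = 3/4 per child.
P(not type B) = 1/4 for one child; (1/4)^4 = 1/256.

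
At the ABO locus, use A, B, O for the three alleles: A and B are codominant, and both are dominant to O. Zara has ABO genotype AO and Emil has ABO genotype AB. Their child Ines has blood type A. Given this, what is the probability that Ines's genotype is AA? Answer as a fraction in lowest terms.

Cross AO × AB → 1/4 AA, 1/4 AB, 1/4 AO, 1/4 BO.
Type-A genotypes among offspring: AA (1/4), AO (1/4); total 1/2.
P(AA | type A) = (1/4) / (1/2) = 1/2.

1/2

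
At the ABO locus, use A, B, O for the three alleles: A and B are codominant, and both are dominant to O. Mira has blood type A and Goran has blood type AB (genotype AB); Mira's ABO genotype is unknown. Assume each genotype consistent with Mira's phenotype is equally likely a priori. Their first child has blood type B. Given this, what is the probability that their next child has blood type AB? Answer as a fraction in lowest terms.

Possible genotypes: Mira ∈ {AA, AO}; Goran ∈ {AB}.
Weight each parental genotype pair by prior × P(type-B child):
  AO × AB: posterior weight 1; P(next child type AB) = 1/4.
Weighted sum = 1/4.

1/4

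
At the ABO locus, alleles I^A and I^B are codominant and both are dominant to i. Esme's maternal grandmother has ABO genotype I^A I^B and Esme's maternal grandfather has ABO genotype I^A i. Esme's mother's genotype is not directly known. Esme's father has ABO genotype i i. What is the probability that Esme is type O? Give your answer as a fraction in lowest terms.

1/4

Esme's mother's ABO genotype from I^A I^B × I^A i: 1/4 I^A I^A, 1/4 I^A I^B, 1/4 I^A i, 1/4 I^B i.
Crossing each possibility with the father i i and summing P(type O): 1/4·0 + 1/4·0 + 1/4·1/2 + 1/4·1/2 = 1/4.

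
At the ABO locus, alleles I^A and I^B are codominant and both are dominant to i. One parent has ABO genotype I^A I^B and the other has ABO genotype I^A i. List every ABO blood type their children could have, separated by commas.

Gametes from I^A I^B × I^A i give offspring ABO genotypes I^A I^A, I^A I^B, I^A i, I^B i, i.e. phenotypes A, B, AB.

A, B, AB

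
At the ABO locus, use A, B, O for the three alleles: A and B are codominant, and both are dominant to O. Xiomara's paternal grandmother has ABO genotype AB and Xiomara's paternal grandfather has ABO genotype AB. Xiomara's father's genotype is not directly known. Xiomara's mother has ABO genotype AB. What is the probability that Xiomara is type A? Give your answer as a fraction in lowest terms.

Xiomara's father's ABO genotype from AB × AB: 1/4 AA, 1/2 AB, 1/4 BB.
Crossing each possibility with the mother AB and summing P(type A): 1/4·1/2 + 1/2·1/4 + 1/4·0 = 1/4.

1/4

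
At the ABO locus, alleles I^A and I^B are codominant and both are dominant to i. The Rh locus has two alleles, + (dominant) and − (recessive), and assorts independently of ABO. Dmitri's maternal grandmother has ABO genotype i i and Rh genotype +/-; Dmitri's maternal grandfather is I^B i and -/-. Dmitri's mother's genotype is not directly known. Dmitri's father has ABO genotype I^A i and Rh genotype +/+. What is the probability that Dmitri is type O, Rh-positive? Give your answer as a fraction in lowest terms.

3/8

Dmitri's mother's ABO genotype from i i × I^B i: 1/2 I^B i, 1/2 i i.
Crossing each possibility with the father I^A i and summing P(type O): 1/2·1/4 + 1/2·1/2 = 3/8.
Similarly for Rh via the mother's Rh distribution: P(Rh+) = 1.
Independent loci: 3/8 × 1 = 3/8.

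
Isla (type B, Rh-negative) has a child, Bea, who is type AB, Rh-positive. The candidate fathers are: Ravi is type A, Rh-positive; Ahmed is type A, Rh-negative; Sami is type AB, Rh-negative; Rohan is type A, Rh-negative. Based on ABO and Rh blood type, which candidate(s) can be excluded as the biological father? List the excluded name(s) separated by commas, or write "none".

Ahmed, Sami, Rohan

A candidate is excluded only if no genotype consistent with his phenotype could produce a type AB, Rh-positive child with a type B, Rh-negative mother.
Ahmed (type A, Rh-): no genotype consistent with that phenotype can produce a type-AB Rh+ child with a type-B mother.
Sami (type AB, Rh-): no genotype consistent with that phenotype can produce a type-AB Rh+ child with a type-B mother.
Rohan (type A, Rh-): no genotype consistent with that phenotype can produce a type-AB Rh+ child with a type-B mother.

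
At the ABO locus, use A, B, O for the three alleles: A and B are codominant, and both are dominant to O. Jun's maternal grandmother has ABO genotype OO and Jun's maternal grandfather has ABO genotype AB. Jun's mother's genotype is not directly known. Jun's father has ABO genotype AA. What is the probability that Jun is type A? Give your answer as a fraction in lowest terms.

3/4

Jun's mother's ABO genotype from OO × AB: 1/2 AO, 1/2 BO.
Crossing each possibility with the father AA and summing P(type A): 1/2·1 + 1/2·1/2 = 3/4.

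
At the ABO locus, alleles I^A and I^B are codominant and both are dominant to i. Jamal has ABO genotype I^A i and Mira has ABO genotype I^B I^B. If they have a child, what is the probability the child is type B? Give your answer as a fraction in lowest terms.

ABO cross I^A i × I^B I^B → offspring phenotypes: 1/2 B, 1/2 AB.
So P(type B) = 1/2.

1/2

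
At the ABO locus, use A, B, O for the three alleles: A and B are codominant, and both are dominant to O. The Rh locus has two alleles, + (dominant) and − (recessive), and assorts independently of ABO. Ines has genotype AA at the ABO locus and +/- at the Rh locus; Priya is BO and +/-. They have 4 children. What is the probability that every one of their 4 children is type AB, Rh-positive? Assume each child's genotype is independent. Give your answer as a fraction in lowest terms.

ABO cross AA × BO → 1/2 A, 1/2 AB.
Rh cross +/- × +/- → 3/4 Rh+, 1/4 Rh-; so P(type AB, Rh-positive) = 1/2 × 3/4 = 3/8 per child.
All 4 independent: (3/8)^4 = 81/4096.

81/4096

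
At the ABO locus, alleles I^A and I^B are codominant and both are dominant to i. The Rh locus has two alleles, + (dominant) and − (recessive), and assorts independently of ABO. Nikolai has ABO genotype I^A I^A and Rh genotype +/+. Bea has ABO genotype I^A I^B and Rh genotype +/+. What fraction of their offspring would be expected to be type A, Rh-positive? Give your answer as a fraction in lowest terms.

ABO cross I^A I^A × I^A I^B → offspring phenotypes: 1/2 A, 1/2 AB.
Rh cross +/+ × +/+ → 1 Rh+.
Independent loci: P(type A, Rh-positive) = 1/2 × 1 = 1/2.

1/2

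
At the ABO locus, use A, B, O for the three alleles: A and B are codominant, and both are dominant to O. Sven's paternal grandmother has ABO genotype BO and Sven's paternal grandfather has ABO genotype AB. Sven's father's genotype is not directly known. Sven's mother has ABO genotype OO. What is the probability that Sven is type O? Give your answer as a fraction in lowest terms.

1/4

Sven's father's ABO genotype from BO × AB: 1/4 AB, 1/4 AO, 1/4 BB, 1/4 BO.
Crossing each possibility with the mother OO and summing P(type O): 1/4·0 + 1/4·1/2 + 1/4·0 + 1/4·1/2 = 1/4.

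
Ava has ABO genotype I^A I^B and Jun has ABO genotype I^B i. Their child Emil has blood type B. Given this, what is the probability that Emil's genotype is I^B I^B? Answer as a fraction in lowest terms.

Cross I^A I^B × I^B i → 1/4 I^A I^B, 1/4 I^A i, 1/4 I^B I^B, 1/4 I^B i.
Type-B genotypes among offspring: I^B I^B (1/4), I^B i (1/4); total 1/2.
P(I^B I^B | type B) = (1/4) / (1/2) = 1/2.

1/2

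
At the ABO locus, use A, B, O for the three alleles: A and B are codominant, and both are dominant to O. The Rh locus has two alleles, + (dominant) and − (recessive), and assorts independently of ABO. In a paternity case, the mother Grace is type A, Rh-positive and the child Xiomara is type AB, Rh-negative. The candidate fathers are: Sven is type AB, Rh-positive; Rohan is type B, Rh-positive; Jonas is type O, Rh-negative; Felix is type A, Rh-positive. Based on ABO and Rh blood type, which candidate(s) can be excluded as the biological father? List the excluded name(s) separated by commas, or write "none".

A candidate is excluded only if no genotype consistent with his phenotype could produce a type AB, Rh-negative child with a type A, Rh-positive mother.
Jonas (type O, Rh-): no genotype consistent with that phenotype can produce a type-AB Rh- child with a type-A mother.
Felix (type A, Rh+): no genotype consistent with that phenotype can produce a type-AB Rh- child with a type-A mother.

Jonas, Felix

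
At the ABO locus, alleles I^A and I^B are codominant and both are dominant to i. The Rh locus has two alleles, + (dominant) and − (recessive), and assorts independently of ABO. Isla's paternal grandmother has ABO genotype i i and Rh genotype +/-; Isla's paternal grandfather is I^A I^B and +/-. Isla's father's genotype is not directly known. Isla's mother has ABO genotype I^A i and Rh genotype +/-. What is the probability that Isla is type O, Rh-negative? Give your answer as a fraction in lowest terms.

Isla's father's ABO genotype from i i × I^A I^B: 1/2 I^A i, 1/2 I^B i.
Crossing each possibility with the mother I^A i and summing P(type O): 1/2·1/4 + 1/2·1/4 = 1/4.
Similarly for Rh via the father's Rh distribution: P(Rh-) = 1/4.
Independent loci: 1/4 × 1/4 = 1/16.

1/16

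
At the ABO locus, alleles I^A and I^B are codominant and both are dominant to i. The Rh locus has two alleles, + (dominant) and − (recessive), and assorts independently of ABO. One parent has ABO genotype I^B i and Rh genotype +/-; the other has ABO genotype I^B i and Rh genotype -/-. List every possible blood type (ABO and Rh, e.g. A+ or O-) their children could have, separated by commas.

O+, O-, B+, B-

Gametes from I^B i × I^B i give offspring ABO genotypes I^B I^B, I^B i, i i, i.e. phenotypes O, B.
Rh cross +/- × -/- → phenotypes Rh+, Rh-.
Combining independently: O+, O-, B+, B-.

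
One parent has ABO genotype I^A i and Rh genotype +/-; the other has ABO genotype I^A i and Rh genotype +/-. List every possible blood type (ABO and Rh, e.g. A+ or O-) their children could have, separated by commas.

Gametes from I^A i × I^A i give offspring ABO genotypes I^A I^A, I^A i, i i, i.e. phenotypes O, A.
Rh cross +/- × +/- → phenotypes Rh+, Rh-.
Combining independently: O+, O-, A+, A-.

O+, O-, A+, A-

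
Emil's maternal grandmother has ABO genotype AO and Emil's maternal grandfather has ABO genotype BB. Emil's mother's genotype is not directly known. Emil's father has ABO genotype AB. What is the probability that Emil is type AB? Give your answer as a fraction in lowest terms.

Emil's mother's ABO genotype from AO × BB: 1/2 AB, 1/2 BO.
Crossing each possibility with the father AB and summing P(type AB): 1/2·1/2 + 1/2·1/4 = 3/8.

3/8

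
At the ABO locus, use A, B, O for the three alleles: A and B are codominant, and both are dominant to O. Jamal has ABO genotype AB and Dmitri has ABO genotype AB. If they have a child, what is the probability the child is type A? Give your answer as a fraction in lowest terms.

ABO cross AB × AB → offspring phenotypes: 1/4 A, 1/4 B, 1/2 AB.
So P(type A) = 1/4.

1/4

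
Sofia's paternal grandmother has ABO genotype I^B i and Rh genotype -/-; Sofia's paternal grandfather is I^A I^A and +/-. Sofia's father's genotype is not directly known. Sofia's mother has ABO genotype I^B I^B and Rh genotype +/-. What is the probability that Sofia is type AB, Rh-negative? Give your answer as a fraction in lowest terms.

3/16

Sofia's father's ABO genotype from I^B i × I^A I^A: 1/2 I^A I^B, 1/2 I^A i.
Crossing each possibility with the mother I^B I^B and summing P(type AB): 1/2·1/2 + 1/2·1/2 = 1/2.
Similarly for Rh via the father's Rh distribution: P(Rh-) = 3/8.
Independent loci: 1/2 × 3/8 = 3/16.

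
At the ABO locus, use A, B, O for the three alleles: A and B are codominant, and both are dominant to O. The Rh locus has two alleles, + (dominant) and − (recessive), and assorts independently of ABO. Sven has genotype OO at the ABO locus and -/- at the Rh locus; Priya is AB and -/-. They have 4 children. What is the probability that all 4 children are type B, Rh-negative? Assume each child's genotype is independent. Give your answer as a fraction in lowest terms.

1/16

ABO cross OO × AB → 1/2 A, 1/2 B.
Rh cross -/- × -/- → 1 Rh-; so P(type B, Rh-negative) = 1/2 × 1 = 1/2 per child.
All 4 independent: (1/2)^4 = 1/16.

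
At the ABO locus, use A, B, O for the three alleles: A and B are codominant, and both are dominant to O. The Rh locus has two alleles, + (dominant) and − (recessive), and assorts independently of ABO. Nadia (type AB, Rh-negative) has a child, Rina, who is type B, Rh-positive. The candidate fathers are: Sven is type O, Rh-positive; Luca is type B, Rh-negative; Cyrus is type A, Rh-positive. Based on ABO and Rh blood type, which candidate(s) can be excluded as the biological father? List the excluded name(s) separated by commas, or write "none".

Luca

A candidate is excluded only if no genotype consistent with his phenotype could produce a type B, Rh-positive child with a type AB, Rh-negative mother.
Luca (type B, Rh-): no genotype consistent with that phenotype can produce a type-B Rh+ child with a type-AB mother.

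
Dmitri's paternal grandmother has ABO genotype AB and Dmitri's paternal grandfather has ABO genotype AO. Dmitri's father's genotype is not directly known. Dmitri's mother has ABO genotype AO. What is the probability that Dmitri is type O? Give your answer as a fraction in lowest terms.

1/8

Dmitri's father's ABO genotype from AB × AO: 1/4 AA, 1/4 AB, 1/4 AO, 1/4 BO.
Crossing each possibility with the mother AO and summing P(type O): 1/4·0 + 1/4·0 + 1/4·1/4 + 1/4·1/4 = 1/8.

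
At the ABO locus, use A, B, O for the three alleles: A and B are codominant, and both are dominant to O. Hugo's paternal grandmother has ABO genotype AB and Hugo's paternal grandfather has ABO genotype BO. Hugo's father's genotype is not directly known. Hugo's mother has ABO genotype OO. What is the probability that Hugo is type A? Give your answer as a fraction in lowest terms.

1/4

Hugo's father's ABO genotype from AB × BO: 1/4 AB, 1/4 AO, 1/4 BB, 1/4 BO.
Crossing each possibility with the mother OO and summing P(type A): 1/4·1/2 + 1/4·1/2 + 1/4·0 + 1/4·0 = 1/4.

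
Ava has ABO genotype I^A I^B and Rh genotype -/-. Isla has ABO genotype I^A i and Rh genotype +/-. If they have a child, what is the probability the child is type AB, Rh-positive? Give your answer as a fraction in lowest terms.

1/8

ABO cross I^A I^B × I^A i → offspring phenotypes: 1/2 A, 1/4 B, 1/4 AB.
Rh cross -/- × +/- → 1/2 Rh+, 1/2 Rh-.
Independent loci: P(type AB, Rh-positive) = 1/4 × 1/2 = 1/8.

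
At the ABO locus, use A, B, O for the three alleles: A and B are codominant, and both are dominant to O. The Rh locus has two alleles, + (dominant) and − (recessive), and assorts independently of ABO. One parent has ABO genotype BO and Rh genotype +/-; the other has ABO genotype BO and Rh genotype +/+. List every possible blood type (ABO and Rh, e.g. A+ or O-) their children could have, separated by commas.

Gametes from BO × BO give offspring ABO genotypes BB, BO, OO, i.e. phenotypes O, B.
Rh cross +/- × +/+ → phenotypes Rh+.
Combining independently: O+, B+.

O+, B+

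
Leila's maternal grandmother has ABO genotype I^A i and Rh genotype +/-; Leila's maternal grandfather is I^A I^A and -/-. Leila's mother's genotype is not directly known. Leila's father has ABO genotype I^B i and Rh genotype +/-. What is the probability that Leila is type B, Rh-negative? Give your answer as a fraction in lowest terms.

3/64

Leila's mother's ABO genotype from I^A i × I^A I^A: 1/2 I^A I^A, 1/2 I^A i.
Crossing each possibility with the father I^B i and summing P(type B): 1/2·0 + 1/2·1/4 = 1/8.
Similarly for Rh via the mother's Rh distribution: P(Rh-) = 3/8.
Independent loci: 1/8 × 3/8 = 3/64.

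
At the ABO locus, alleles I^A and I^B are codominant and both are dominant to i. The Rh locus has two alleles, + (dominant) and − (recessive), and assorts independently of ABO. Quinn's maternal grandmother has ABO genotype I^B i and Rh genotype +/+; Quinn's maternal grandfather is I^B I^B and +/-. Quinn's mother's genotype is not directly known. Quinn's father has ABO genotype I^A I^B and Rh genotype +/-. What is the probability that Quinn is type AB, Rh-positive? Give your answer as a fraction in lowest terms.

Quinn's mother's ABO genotype from I^B i × I^B I^B: 1/2 I^B I^B, 1/2 I^B i.
Crossing each possibility with the father I^A I^B and summing P(type AB): 1/2·1/2 + 1/2·1/4 = 3/8.
Similarly for Rh via the mother's Rh distribution: P(Rh+) = 7/8.
Independent loci: 3/8 × 7/8 = 21/64.

21/64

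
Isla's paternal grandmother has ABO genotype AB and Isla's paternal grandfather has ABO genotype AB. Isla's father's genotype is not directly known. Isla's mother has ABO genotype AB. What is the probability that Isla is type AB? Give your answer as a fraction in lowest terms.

Isla's father's ABO genotype from AB × AB: 1/4 AA, 1/2 AB, 1/4 BB.
Crossing each possibility with the mother AB and summing P(type AB): 1/4·1/2 + 1/2·1/2 + 1/4·1/2 = 1/2.

1/2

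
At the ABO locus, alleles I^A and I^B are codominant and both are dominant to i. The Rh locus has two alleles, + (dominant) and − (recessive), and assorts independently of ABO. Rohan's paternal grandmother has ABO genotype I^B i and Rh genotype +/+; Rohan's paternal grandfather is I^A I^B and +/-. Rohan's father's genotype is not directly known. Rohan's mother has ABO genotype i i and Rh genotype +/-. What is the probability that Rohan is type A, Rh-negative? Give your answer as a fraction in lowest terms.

1/32

Rohan's father's ABO genotype from I^B i × I^A I^B: 1/4 I^A I^B, 1/4 I^A i, 1/4 I^B I^B, 1/4 I^B i.
Crossing each possibility with the mother i i and summing P(type A): 1/4·1/2 + 1/4·1/2 + 1/4·0 + 1/4·0 = 1/4.
Similarly for Rh via the father's Rh distribution: P(Rh-) = 1/8.
Independent loci: 1/4 × 1/8 = 1/32.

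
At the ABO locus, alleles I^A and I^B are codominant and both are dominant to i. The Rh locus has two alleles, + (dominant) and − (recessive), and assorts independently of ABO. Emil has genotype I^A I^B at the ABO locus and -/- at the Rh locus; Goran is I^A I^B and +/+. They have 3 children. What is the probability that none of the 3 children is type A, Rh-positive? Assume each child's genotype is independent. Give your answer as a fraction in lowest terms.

ABO cross I^A I^B × I^A I^B → 1/4 A, 1/4 B, 1/2 AB.
Rh cross -/- × +/+ → 1 Rh+; so P(type A, Rh-positive) = 1/4 × 1 = 1/4 per child.
P(not type A, Rh-positive) = 3/4 for one child; (3/4)^3 = 27/64.

27/64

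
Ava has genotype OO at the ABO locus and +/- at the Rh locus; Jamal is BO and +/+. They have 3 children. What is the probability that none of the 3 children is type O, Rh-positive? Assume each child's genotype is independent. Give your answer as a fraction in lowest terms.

ABO cross OO × BO → 1/2 O, 1/2 B.
Rh cross +/- × +/+ → 1 Rh+; so P(type O, Rh-positive) = 1/2 × 1 = 1/2 per child.
P(not type O, Rh-positive) = 1/2 for one child; (1/2)^3 = 1/8.

1/8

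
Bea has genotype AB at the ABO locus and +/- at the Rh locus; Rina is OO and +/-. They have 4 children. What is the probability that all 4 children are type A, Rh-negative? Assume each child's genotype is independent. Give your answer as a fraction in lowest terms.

1/4096

ABO cross AB × OO → 1/2 A, 1/2 B.
Rh cross +/- × +/- → 3/4 Rh+, 1/4 Rh-; so P(type A, Rh-negative) = 1/2 × 1/4 = 1/8 per child.
All 4 independent: (1/8)^4 = 1/4096.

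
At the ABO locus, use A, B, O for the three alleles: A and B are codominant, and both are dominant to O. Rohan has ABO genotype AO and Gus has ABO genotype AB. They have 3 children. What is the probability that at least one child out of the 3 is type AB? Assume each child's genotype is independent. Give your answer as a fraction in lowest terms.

ABO cross AO × AB → 1/2 A, 1/4 B, 1/4 AB.
So P(type AB) = 1/4 per child.
P(none) = (3/4)^3 = 27/64; P(at least one) = 1 − 27/64 = 37/64.

37/64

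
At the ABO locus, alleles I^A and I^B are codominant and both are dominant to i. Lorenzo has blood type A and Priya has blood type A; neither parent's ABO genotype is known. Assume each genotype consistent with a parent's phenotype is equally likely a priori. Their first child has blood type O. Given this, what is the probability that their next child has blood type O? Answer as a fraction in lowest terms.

1/4

Possible genotypes: Lorenzo ∈ {I^A I^A, I^A i}; Priya ∈ {I^A I^A, I^A i}.
Weight each parental genotype pair by prior × P(type-O child):
  I^A i × I^A i: posterior weight 1; P(next child type O) = 1/4.
Weighted sum = 1/4.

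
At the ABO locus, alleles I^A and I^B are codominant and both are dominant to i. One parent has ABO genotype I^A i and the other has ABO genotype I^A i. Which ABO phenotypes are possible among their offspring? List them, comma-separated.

Gametes from I^A i × I^A i give offspring ABO genotypes I^A I^A, I^A i, i i, i.e. phenotypes O, A.

O, A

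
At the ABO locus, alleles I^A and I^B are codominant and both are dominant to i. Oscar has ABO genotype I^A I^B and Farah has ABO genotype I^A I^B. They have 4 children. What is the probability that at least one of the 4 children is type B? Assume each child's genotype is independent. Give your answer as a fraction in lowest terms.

ABO cross I^A I^B × I^A I^B → 1/4 A, 1/4 B, 1/2 AB.
So P(type B) = 1/4 per child.
P(none) = (3/4)^4 = 81/256; P(at least one) = 1 − 81/256 = 175/256.

175/256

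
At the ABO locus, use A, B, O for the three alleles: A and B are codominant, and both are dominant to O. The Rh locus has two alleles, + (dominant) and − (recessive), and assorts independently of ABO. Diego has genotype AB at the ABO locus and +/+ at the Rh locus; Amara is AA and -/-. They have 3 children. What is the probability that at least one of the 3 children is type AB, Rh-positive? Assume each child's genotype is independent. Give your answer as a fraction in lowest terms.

7/8

ABO cross AB × AA → 1/2 A, 1/2 AB.
Rh cross +/+ × -/- → 1 Rh+; so P(type AB, Rh-positive) = 1/2 × 1 = 1/2 per child.
P(none) = (1/2)^3 = 1/8; P(at least one) = 1 − 1/8 = 7/8.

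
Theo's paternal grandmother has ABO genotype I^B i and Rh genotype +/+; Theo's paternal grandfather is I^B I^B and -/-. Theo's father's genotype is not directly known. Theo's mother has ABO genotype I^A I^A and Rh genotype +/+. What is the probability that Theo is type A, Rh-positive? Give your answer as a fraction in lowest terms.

Theo's father's ABO genotype from I^B i × I^B I^B: 1/2 I^B I^B, 1/2 I^B i.
Crossing each possibility with the mother I^A I^A and summing P(type A): 1/2·0 + 1/2·1/2 = 1/4.
Similarly for Rh via the father's Rh distribution: P(Rh+) = 1.
Independent loci: 1/4 × 1 = 1/4.

1/4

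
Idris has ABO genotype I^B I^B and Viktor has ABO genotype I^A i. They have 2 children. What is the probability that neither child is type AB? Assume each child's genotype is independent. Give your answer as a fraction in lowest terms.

ABO cross I^B I^B × I^A i → 1/2 B, 1/2 AB.
So P(type AB) = 1/2 per child.
P(not type AB) = 1/2 for one child; (1/2)^2 = 1/4.

1/4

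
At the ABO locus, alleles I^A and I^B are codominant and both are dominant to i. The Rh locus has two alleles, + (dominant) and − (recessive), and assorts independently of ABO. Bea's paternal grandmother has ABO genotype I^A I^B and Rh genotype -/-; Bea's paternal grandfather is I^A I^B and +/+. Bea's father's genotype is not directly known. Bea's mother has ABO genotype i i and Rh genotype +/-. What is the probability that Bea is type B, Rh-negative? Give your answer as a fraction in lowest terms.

1/8

Bea's father's ABO genotype from I^A I^B × I^A I^B: 1/4 I^A I^A, 1/2 I^A I^B, 1/4 I^B I^B.
Crossing each possibility with the mother i i and summing P(type B): 1/4·0 + 1/2·1/2 + 1/4·1 = 1/2.
Similarly for Rh via the father's Rh distribution: P(Rh-) = 1/4.
Independent loci: 1/2 × 1/4 = 1/8.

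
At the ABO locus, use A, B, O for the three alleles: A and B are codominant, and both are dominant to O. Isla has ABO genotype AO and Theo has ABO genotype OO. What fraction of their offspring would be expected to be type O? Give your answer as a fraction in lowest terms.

ABO cross AO × OO → offspring phenotypes: 1/2 O, 1/2 A.
So P(type O) = 1/2.

1/2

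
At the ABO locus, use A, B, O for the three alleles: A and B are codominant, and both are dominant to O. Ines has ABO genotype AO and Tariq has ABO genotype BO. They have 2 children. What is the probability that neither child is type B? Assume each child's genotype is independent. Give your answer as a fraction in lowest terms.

ABO cross AO × BO → 1/4 O, 1/4 A, 1/4 B, 1/4 AB.
So P(type B) = 1/4 per child.
P(not type B) = 3/4 for one child; (3/4)^2 = 9/16.

9/16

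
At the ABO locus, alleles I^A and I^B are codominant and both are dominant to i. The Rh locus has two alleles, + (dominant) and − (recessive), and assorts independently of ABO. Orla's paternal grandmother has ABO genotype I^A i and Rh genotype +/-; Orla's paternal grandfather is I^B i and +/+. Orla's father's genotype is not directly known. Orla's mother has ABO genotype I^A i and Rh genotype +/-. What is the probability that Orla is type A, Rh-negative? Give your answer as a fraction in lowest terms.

1/16

Orla's father's ABO genotype from I^A i × I^B i: 1/4 I^A I^B, 1/4 I^A i, 1/4 I^B i, 1/4 i i.
Crossing each possibility with the mother I^A i and summing P(type A): 1/4·1/2 + 1/4·3/4 + 1/4·1/4 + 1/4·1/2 = 1/2.
Similarly for Rh via the father's Rh distribution: P(Rh-) = 1/8.
Independent loci: 1/2 × 1/8 = 1/16.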